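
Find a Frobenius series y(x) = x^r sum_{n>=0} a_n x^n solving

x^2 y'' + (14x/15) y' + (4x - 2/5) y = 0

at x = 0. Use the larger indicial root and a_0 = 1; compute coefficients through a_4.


Write in Frobenius form y'' + (p(x)/x) y' + (q(x)/x^2) y = 0:
  p(x) = 14/15,  q(x) = 4x - 2/5.
Indicial equation: r(r-1) + (14/15) r + (-2/5) = 0 -> roots r_1 = 2/3, r_2 = -3/5.
Take r = r_1 = 2/3. Let y(x) = x^r sum_{n>=0} a_n x^n with a_0 = 1.
Substitute y = x^r sum a_n x^n and match x^{r+n}. The recurrence is
  D(n) a_n + 4 a_{n-1} = 0,  where D(n) = (r+n)(r+n-1) + (14/15)(r+n) + (-2/5).
  a_n = -4 / D(n) * a_{n-1}.
Since the indicial polynomial factors as (r - r_1)(r - r_2), D(n) = (r_1 + n - r_1)(r_1 + n - r_2) = n(n + 19/15).
Evaluating step by step (a_0 = 1):
  n = 1: D(1) = 1(1 + 19/15) = 34/15; numerator = -4(1) = -4; a_1 = (-4)/(34/15) = -30/17
  n = 2: D(2) = 2(2 + 19/15) = 98/15; numerator = -4(-30/17) = 120/17; a_2 = (120/17)/(98/15) = 900/833
  n = 3: D(3) = 3(3 + 19/15) = 64/5; numerator = -4(900/833) = -3600/833; a_3 = (-3600/833)/(64/5) = -1125/3332
  n = 4: D(4) = 4(4 + 19/15) = 316/15; numerator = -4(-1125/3332) = 1125/833; a_4 = (1125/833)/(316/15) = 16875/263228

r = 2/3; a_0 = 1; a_1 = -30/17; a_2 = 900/833; a_3 = -1125/3332; a_4 = 16875/263228


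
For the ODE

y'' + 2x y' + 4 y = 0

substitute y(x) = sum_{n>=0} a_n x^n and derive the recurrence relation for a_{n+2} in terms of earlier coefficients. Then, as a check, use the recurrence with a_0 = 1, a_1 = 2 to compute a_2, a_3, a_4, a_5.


Substitute y = sum_n a_n x^n.
y''(x) has coefficient (n+2)(n+1) a_{n+2} at x^n;
2 x y'(x) has coefficient 2 n a_n at x^n (shift);
4 y(x) has coefficient 4 a_n at x^n.
Matching x^n: (n+2)(n+1) a_{n+2} + (2n + 4) a_n = 0.
Thus a_{n+2} = (-2n - 4) / ((n+1)(n+2)) * a_n.

Check with a_0 = 1, a_1 = 2 (apply the recurrence for n = 0, 1, 2, 3): a_0 = 1, a_1 = 2, a_2 = -2, a_3 = -2, a_4 = 4/3, a_5 = 1.

a_(n+2) = (-2n - 4) / ((n+1)(n+2)) * a_n; check: a_0 = 1, a_1 = 2, a_2 = -2, a_3 = -2, a_4 = 4/3, a_5 = 1


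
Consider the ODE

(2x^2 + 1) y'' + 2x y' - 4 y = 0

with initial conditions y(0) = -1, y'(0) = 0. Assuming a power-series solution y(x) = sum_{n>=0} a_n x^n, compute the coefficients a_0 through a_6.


Ansatz: y(x) = sum_{n>=0} a_n x^n, so y'(x) = sum_{n>=1} n a_n x^(n-1) and y''(x) = sum_{n>=2} n(n-1) a_n x^(n-2).
Substitute into P(x) y'' + Q(x) y' + R(x) y = 0 with P(x) = 2x^2 + 1, Q(x) = 2x, R(x) = -4, and match powers of x.
Initial conditions: a_0 = -1, a_1 = 0.
Setting the coefficient of each power of x to zero and solving order by order (substituting the coefficients already found):
  x^0: 2 a_2 - 4 a_0 = 0  ->  2 a_2 = 4 a_0 = -4  ->  a_2 = -2
  x^1: 6 a_3 - 2 a_1 = 0  ->  6 a_3 = 2 a_1 = 0  ->  a_3 = 0
  x^2: 12 a_4 + 4 a_2 = 0  ->  12 a_4 = -4 a_2 = 8  ->  a_4 = 2/3
  x^3: 20 a_5 + 14 a_3 = 0  ->  20 a_5 = -14 a_3 = 0  ->  a_5 = 0
  x^4: 30 a_6 + 28 a_4 = 0  ->  30 a_6 = -28 a_4 = -56/3  ->  a_6 = -28/45
Truncated series: y(x) = -1 - 2 x^2 + (2/3) x^4 - (28/45) x^6 + O(x^7).

a_0 = -1; a_1 = 0; a_2 = -2; a_3 = 0; a_4 = 2/3; a_5 = 0; a_6 = -28/45


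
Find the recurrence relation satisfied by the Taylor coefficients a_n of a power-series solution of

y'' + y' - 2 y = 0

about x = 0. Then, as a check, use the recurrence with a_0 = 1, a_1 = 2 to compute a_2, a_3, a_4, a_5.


Substitute y = sum_n a_n x^n.
y''(x) has coefficient (n+2)(n+1) a_{n+2} at x^n;
y'(x) has coefficient (n+1) a_{n+1} at x^n;
-2 y(x) has coefficient -2 a_n at x^n.
Matching x^n: (n+2)(n+1) a_{n+2} + (n+1) a_{n+1} - 2 a_n = 0.
Thus a_{n+2} = [-(n+1) a_{n+1} + 2 a_n] / ((n+1)(n+2)).

Check with a_0 = 1, a_1 = 2 (apply the recurrence for n = 0, 1, 2, 3): a_0 = 1, a_1 = 2, a_2 = 0, a_3 = 2/3, a_4 = -1/6, a_5 = 1/10.

a_(n+2) = [-(n+1) a_(n+1) + 2 a_n] / ((n+1)(n+2)); check: a_0 = 1, a_1 = 2, a_2 = 0, a_3 = 2/3, a_4 = -1/6, a_5 = 1/10


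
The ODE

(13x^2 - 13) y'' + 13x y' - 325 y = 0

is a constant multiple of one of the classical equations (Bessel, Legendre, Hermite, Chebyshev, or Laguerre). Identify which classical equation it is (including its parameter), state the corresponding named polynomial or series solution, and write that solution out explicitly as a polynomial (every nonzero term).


All three coefficients share the factor -13; dividing through by -13 gives  (1 - x^2) y'' - x y' + 25 y = 0.
This matches the Chebyshev equation (1 - x^2) y'' - x y' + n^2 y = 0 (note the -x y' term, not -2x y') with n^2 = 25, so n = 5; the polynomial solution is T_5(x).
With y = sum_k a_k x^k, matching x^k gives (k+2)(k+1) a_{k+2} = (k^2 - n^2) a_k = (k - 5)(k + 5) a_k. The right side vanishes at k = 5, so the series with the parity of 5 terminates at degree 5.
Standard normalization: leading coefficient of T_n is 2^(n-1), so a_5 = 2^4 = 16. Work downward with a_k = (k+1)(k+2) a_{k+2} / ((k - 5)(k + 5)):
  a_3 = (4)(5)(16) / ((3 - 5)(3 + 5)) = 320/(-16) = -20
  a_1 = (2)(3)(-20) / ((1 - 5)(1 + 5)) = -120/(-24) = 5
Hence T_5(x) = 16 x^5 - 20 x^3 + 5 x.

T_5(x); series = 16 x^5 - 20 x^3 + 5 x


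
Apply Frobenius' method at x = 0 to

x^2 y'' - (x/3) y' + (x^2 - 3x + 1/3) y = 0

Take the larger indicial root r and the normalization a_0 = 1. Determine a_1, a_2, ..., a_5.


Write in Frobenius form y'' + (p(x)/x) y' + (q(x)/x^2) y = 0:
  p(x) = -1/3,  q(x) = x^2 - 3x + 1/3.
Indicial equation: r(r-1) + (-1/3) r + (1/3) = 0 -> roots r_1 = 1, r_2 = 1/3.
Take r = r_1 = 1. Let y(x) = x^r sum_{n>=0} a_n x^n with a_0 = 1.
Substitute y = x^r sum a_n x^n and match x^{r+n}. The recurrence is
  D(n) a_n - 3 a_{n-1} + 1 a_{n-2} = 0,  where D(n) = (r+n)(r+n-1) + (-1/3)(r+n) + (1/3).
  a_n = [3 a_{n-1} - 1 a_{n-2}] / D(n).
Since the indicial polynomial factors as (r - r_1)(r - r_2), D(n) = (r_1 + n - r_1)(r_1 + n - r_2) = n(n + 2/3).
Evaluating step by step (a_0 = 1):
  n = 1: D(1) = 1(1 + 2/3) = 5/3; numerator = 3(1) = 3; a_1 = (3)/(5/3) = 9/5
  n = 2: D(2) = 2(2 + 2/3) = 16/3; numerator = 3(9/5) - 1(1) = 22/5; a_2 = (22/5)/(16/3) = 33/40
  n = 3: D(3) = 3(3 + 2/3) = 11; numerator = 3(33/40) - 1(9/5) = 27/40; a_3 = (27/40)/(11) = 27/440
  n = 4: D(4) = 4(4 + 2/3) = 56/3; numerator = 3(27/440) - 1(33/40) = -141/220; a_4 = (-141/220)/(56/3) = -423/12320
  n = 5: D(5) = 5(5 + 2/3) = 85/3; numerator = 3(-423/12320) - 1(27/440) = -405/2464; a_5 = (-405/2464)/(85/3) = -243/41888

r = 1; a_0 = 1; a_1 = 9/5; a_2 = 33/40; a_3 = 27/440; a_4 = -423/12320; a_5 = -243/41888


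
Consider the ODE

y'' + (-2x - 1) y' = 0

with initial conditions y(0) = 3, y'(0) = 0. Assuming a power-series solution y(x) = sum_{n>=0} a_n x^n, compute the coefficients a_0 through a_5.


Ansatz: y(x) = sum_{n>=0} a_n x^n, so y'(x) = sum_{n>=1} n a_n x^(n-1) and y''(x) = sum_{n>=2} n(n-1) a_n x^(n-2).
Substitute into P(x) y'' + Q(x) y' + R(x) y = 0 with P(x) = 1, Q(x) = -2x - 1, R(x) = 0, and match powers of x.
Initial conditions: a_0 = 3, a_1 = 0.
Setting the coefficient of each power of x to zero and solving order by order (substituting the coefficients already found):
  x^0: 2 a_2 - a_1 = 0  ->  2 a_2 = a_1 = 0  ->  a_2 = 0
  x^1: 6 a_3 - 2 a_2 - 2 a_1 = 0  ->  6 a_3 = 2 a_2 + 2 a_1 = 0  ->  a_3 = 0
  x^2: 12 a_4 - 3 a_3 - 4 a_2 = 0  ->  12 a_4 = 3 a_3 + 4 a_2 = 0  ->  a_4 = 0
  x^3: 20 a_5 - 4 a_4 - 6 a_3 = 0  ->  20 a_5 = 4 a_4 + 6 a_3 = 0  ->  a_5 = 0
Truncated series: y(x) = 3 + O(x^6).

a_0 = 3; a_1 = 0; a_2 = 0; a_3 = 0; a_4 = 0; a_5 = 0


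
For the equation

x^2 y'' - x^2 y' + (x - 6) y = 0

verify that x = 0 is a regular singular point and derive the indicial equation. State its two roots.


Divide by x^2 to reach normal form y'' + P_1(x) y' + P_2(x) y = 0 with P_1(x) = -1 and P_2(x) = 1/x - 6/x^2.
x = 0 is a singular point because the y-coefficient 1/x - 6/x^2 has a pole at x = 0.
It is a regular singular point because x P_1(x) = p(x) = -x and x^2 P_2(x) = q(x) = x - 6 are polynomials, hence analytic at x = 0.
p(0) = 0,  q(0) = -6.
Indicial equation: r(r-1) + p(0) r + q(0) = 0, i.e. r^2 + (p(0) - 1) r + q(0) = 0, i.e. r^2 - 1 r - 6 = 0.
Discriminant: (-1)^2 - 4(-6) = 25, so r = (1 ± 5)/2.
Solving: r_1 = 3, r_2 = -2.

indicial: r^2 - 1 r - 6 = 0; roots r_1 = 3, r_2 = -2


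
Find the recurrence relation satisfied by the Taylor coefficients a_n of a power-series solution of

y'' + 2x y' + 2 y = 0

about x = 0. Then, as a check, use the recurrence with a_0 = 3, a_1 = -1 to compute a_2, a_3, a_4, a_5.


Substitute y = sum_n a_n x^n.
y''(x) has coefficient (n+2)(n+1) a_{n+2} at x^n;
2 x y'(x) has coefficient 2 n a_n at x^n (shift);
2 y(x) has coefficient 2 a_n at x^n.
Matching x^n: (n+2)(n+1) a_{n+2} + (2n + 2) a_n = 0.
Thus a_{n+2} = (-2n - 2) / ((n+1)(n+2)) * a_n.

Check with a_0 = 3, a_1 = -1 (apply the recurrence for n = 0, 1, 2, 3): a_0 = 3, a_1 = -1, a_2 = -3, a_3 = 2/3, a_4 = 3/2, a_5 = -4/15.

a_(n+2) = (-2n - 2) / ((n+1)(n+2)) * a_n; check: a_0 = 3, a_1 = -1, a_2 = -3, a_3 = 2/3, a_4 = 3/2, a_5 = -4/15


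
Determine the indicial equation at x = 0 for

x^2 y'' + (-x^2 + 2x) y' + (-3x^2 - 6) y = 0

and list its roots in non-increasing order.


Divide by x^2 to reach normal form y'' + P_1(x) y' + P_2(x) y = 0 with P_1(x) = -1 + 2/x and P_2(x) = -3 - 6/x^2.
x = 0 is a singular point because the y'-coefficient -1 + 2/x has a pole at x = 0 and the y-coefficient -3 - 6/x^2 has a pole at x = 0.
It is a regular singular point because x P_1(x) = p(x) = 2 - x and x^2 P_2(x) = q(x) = -3x^2 - 6 are polynomials, hence analytic at x = 0.
p(0) = 2,  q(0) = -6.
Indicial equation: r(r-1) + p(0) r + q(0) = 0, i.e. r^2 + (p(0) - 1) r + q(0) = 0, i.e. r^2 + 1 r - 6 = 0.
Discriminant: (1)^2 - 4(-6) = 25, so r = (-1 ± 5)/2.
Solving: r_1 = 2, r_2 = -3.

indicial: r^2 + 1 r - 6 = 0; roots r_1 = 2, r_2 = -3


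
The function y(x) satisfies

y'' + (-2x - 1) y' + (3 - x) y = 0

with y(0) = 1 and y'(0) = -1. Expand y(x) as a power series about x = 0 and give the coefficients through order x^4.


Ansatz: y(x) = sum_{n>=0} a_n x^n, so y'(x) = sum_{n>=1} n a_n x^(n-1) and y''(x) = sum_{n>=2} n(n-1) a_n x^(n-2).
Substitute into P(x) y'' + Q(x) y' + R(x) y = 0 with P(x) = 1, Q(x) = -2x - 1, R(x) = 3 - x, and match powers of x.
Initial conditions: a_0 = 1, a_1 = -1.
Setting the coefficient of each power of x to zero and solving order by order (substituting the coefficients already found):
  x^0: 2 a_2 - a_1 + 3 a_0 = 0  ->  2 a_2 = a_1 - 3 a_0 = -4  ->  a_2 = -2
  x^1: 6 a_3 - 2 a_2 + a_1 - a_0 = 0  ->  6 a_3 = 2 a_2 - a_1 + a_0 = -2  ->  a_3 = -1/3
  x^2: 12 a_4 - 3 a_3 - a_2 - a_1 = 0  ->  12 a_4 = 3 a_3 + a_2 + a_1 = -4  ->  a_4 = -1/3
Truncated series: y(x) = 1 - x - 2 x^2 - (1/3) x^3 - (1/3) x^4 + O(x^5).

a_0 = 1; a_1 = -1; a_2 = -2; a_3 = -1/3; a_4 = -1/3


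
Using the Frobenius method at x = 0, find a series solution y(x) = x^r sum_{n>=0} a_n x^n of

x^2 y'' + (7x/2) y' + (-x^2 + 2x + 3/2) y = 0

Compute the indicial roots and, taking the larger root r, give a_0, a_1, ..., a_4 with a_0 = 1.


Write in Frobenius form y'' + (p(x)/x) y' + (q(x)/x^2) y = 0:
  p(x) = 7/2,  q(x) = -x^2 + 2x + 3/2.
Indicial equation: r(r-1) + (7/2) r + (3/2) = 0 -> roots r_1 = -1, r_2 = -3/2.
Take r = r_1 = -1. Let y(x) = x^r sum_{n>=0} a_n x^n with a_0 = 1.
Substitute y = x^r sum a_n x^n and match x^{r+n}. The recurrence is
  D(n) a_n + 2 a_{n-1} - 1 a_{n-2} = 0,  where D(n) = (r+n)(r+n-1) + (7/2)(r+n) + (3/2).
  a_n = [-2 a_{n-1} + 1 a_{n-2}] / D(n).
Since the indicial polynomial factors as (r - r_1)(r - r_2), D(n) = (r_1 + n - r_1)(r_1 + n - r_2) = n(n + 1/2).
Evaluating step by step (a_0 = 1):
  n = 1: D(1) = 1(1 + 1/2) = 3/2; numerator = -2(1) = -2; a_1 = (-2)/(3/2) = -4/3
  n = 2: D(2) = 2(2 + 1/2) = 5; numerator = -2(-4/3) + 1(1) = 11/3; a_2 = (11/3)/(5) = 11/15
  n = 3: D(3) = 3(3 + 1/2) = 21/2; numerator = -2(11/15) + 1(-4/3) = -14/5; a_3 = (-14/5)/(21/2) = -4/15
  n = 4: D(4) = 4(4 + 1/2) = 18; numerator = -2(-4/15) + 1(11/15) = 19/15; a_4 = (19/15)/(18) = 19/270

r = -1; a_0 = 1; a_1 = -4/3; a_2 = 11/15; a_3 = -4/15; a_4 = 19/270


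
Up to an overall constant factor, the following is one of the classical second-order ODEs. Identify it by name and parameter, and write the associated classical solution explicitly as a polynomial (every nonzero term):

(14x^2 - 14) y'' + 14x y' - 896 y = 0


All three coefficients share the factor -14; dividing through by -14 gives  (1 - x^2) y'' - x y' + 64 y = 0.
This matches the Chebyshev equation (1 - x^2) y'' - x y' + n^2 y = 0 (note the -x y' term, not -2x y') with n^2 = 64, so n = 8; the polynomial solution is T_8(x).
With y = sum_k a_k x^k, matching x^k gives (k+2)(k+1) a_{k+2} = (k^2 - n^2) a_k = (k - 8)(k + 8) a_k. The right side vanishes at k = 8, so the series with the parity of 8 terminates at degree 8.
Standard normalization: leading coefficient of T_n is 2^(n-1), so a_8 = 2^7 = 128. Work downward with a_k = (k+1)(k+2) a_{k+2} / ((k - 8)(k + 8)):
  a_6 = (7)(8)(128) / ((6 - 8)(6 + 8)) = 7168/(-28) = -256
  a_4 = (5)(6)(-256) / ((4 - 8)(4 + 8)) = -7680/(-48) = 160
  a_2 = (3)(4)(160) / ((2 - 8)(2 + 8)) = 1920/(-60) = -32
  a_0 = (1)(2)(-32) / ((0 - 8)(0 + 8)) = -64/(-64) = 1
Hence T_8(x) = 128 x^8 - 256 x^6 + 160 x^4 - 32 x^2 + 1.

T_8(x); series = 128 x^8 - 256 x^6 + 160 x^4 - 32 x^2 + 1


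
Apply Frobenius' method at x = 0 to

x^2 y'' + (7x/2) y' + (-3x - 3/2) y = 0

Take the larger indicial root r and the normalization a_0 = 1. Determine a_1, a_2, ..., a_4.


Write in Frobenius form y'' + (p(x)/x) y' + (q(x)/x^2) y = 0:
  p(x) = 7/2,  q(x) = -3x - 3/2.
Indicial equation: r(r-1) + (7/2) r + (-3/2) = 0 -> roots r_1 = 1/2, r_2 = -3.
Take r = r_1 = 1/2. Let y(x) = x^r sum_{n>=0} a_n x^n with a_0 = 1.
Substitute y = x^r sum a_n x^n and match x^{r+n}. The recurrence is
  D(n) a_n - 3 a_{n-1} = 0,  where D(n) = (r+n)(r+n-1) + (7/2)(r+n) + (-3/2).
  a_n = 3 / D(n) * a_{n-1}.
Since the indicial polynomial factors as (r - r_1)(r - r_2), D(n) = (r_1 + n - r_1)(r_1 + n - r_2) = n(n + 7/2).
Evaluating step by step (a_0 = 1):
  n = 1: D(1) = 1(1 + 7/2) = 9/2; numerator = 3(1) = 3; a_1 = (3)/(9/2) = 2/3
  n = 2: D(2) = 2(2 + 7/2) = 11; numerator = 3(2/3) = 2; a_2 = (2)/(11) = 2/11
  n = 3: D(3) = 3(3 + 7/2) = 39/2; numerator = 3(2/11) = 6/11; a_3 = (6/11)/(39/2) = 4/143
  n = 4: D(4) = 4(4 + 7/2) = 30; numerator = 3(4/143) = 12/143; a_4 = (12/143)/(30) = 2/715

r = 1/2; a_0 = 1; a_1 = 2/3; a_2 = 2/11; a_3 = 4/143; a_4 = 2/715


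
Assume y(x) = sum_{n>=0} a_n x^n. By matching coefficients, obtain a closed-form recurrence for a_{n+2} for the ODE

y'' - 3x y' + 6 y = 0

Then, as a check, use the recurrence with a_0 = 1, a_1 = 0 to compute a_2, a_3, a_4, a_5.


Substitute y = sum_n a_n x^n.
y''(x) has coefficient (n+2)(n+1) a_{n+2} at x^n;
-3 x y'(x) has coefficient -3 n a_n at x^n (shift);
6 y(x) has coefficient 6 a_n at x^n.
Matching x^n: (n+2)(n+1) a_{n+2} + (-3n + 6) a_n = 0.
Thus a_{n+2} = (3n - 6) / ((n+1)(n+2)) * a_n.

Check with a_0 = 1, a_1 = 0 (apply the recurrence for n = 0, 1, 2, 3): a_0 = 1, a_1 = 0, a_2 = -3, a_3 = 0, a_4 = 0, a_5 = 0.

a_(n+2) = (3n - 6) / ((n+1)(n+2)) * a_n; check: a_0 = 1, a_1 = 0, a_2 = -3, a_3 = 0, a_4 = 0, a_5 = 0


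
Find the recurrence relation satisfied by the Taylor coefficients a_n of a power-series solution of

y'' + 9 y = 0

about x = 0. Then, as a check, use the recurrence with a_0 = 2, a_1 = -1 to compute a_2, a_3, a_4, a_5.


Substitute y = sum_n a_n x^n into y'' + (const) y = 0.
y''(x) = sum_{n>=0} (n+2)(n+1) a_{n+2} x^n.
The ODE becomes sum_n [(n+2)(n+1) a_{n+2} + 9 a_n] x^n = 0.
Setting each coefficient to zero gives the recurrence:
  (n+2)(n+1) a_{n+2} + 9 a_n = 0,
  a_{n+2} = -9 / ((n+1)(n+2)) a_n.

Check with a_0 = 2, a_1 = -1 (apply the recurrence for n = 0, 1, 2, 3): a_0 = 2, a_1 = -1, a_2 = -9, a_3 = 3/2, a_4 = 27/4, a_5 = -27/40.

a_{n+2} = -9/((n+1)(n+2)) * a_n; check: a_0 = 2, a_1 = -1, a_2 = -9, a_3 = 3/2, a_4 = 27/4, a_5 = -27/40


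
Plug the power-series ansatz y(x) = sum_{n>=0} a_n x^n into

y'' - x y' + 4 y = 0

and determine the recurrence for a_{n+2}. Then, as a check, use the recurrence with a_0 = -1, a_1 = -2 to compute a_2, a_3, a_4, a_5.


Substitute y = sum_n a_n x^n.
y''(x) has coefficient (n+2)(n+1) a_{n+2} at x^n;
-x y'(x) has coefficient -n a_n at x^n (shift);
4 y(x) has coefficient 4 a_n at x^n.
Matching x^n: (n+2)(n+1) a_{n+2} + (-n + 4) a_n = 0.
Thus a_{n+2} = (n - 4) / ((n+1)(n+2)) * a_n.

Check with a_0 = -1, a_1 = -2 (apply the recurrence for n = 0, 1, 2, 3): a_0 = -1, a_1 = -2, a_2 = 2, a_3 = 1, a_4 = -1/3, a_5 = -1/20.

a_(n+2) = (n - 4) / ((n+1)(n+2)) * a_n; check: a_0 = -1, a_1 = -2, a_2 = 2, a_3 = 1, a_4 = -1/3, a_5 = -1/20


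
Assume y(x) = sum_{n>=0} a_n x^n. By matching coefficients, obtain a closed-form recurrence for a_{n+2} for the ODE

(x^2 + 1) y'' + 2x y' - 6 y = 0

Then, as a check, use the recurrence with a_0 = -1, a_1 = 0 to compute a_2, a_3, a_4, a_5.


Substitute y = sum_n a_n x^n.
(1 + 1 x^2) y'' contributes (n+2)(n+1) a_{n+2} + n(n-1) a_n at x^n.
2 x y'(x) contributes 2 n a_n at x^n.
-6 y(x) contributes -6 a_n at x^n.
Matching x^n: (n+2)(n+1) a_{n+2} + (n(n-1) + 2 n - 6) a_n = 0.
Thus a_{n+2} = (-n(n-1) - 2 n + 6) / ((n+1)(n+2)) * a_n.

Check with a_0 = -1, a_1 = 0 (apply the recurrence for n = 0, 1, 2, 3): a_0 = -1, a_1 = 0, a_2 = -3, a_3 = 0, a_4 = 0, a_5 = 0.

a_(n+2) = (-n(n-1) - 2 n + 6) / ((n+1)(n+2)) * a_n; check: a_0 = -1, a_1 = 0, a_2 = -3, a_3 = 0, a_4 = 0, a_5 = 0


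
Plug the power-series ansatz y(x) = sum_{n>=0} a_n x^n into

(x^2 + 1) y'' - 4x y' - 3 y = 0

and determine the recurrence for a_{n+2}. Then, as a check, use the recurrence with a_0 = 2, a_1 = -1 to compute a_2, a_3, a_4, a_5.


Substitute y = sum_n a_n x^n.
(1 + 1 x^2) y'' contributes (n+2)(n+1) a_{n+2} + n(n-1) a_n at x^n.
-4 x y'(x) contributes -4 n a_n at x^n.
-3 y(x) contributes -3 a_n at x^n.
Matching x^n: (n+2)(n+1) a_{n+2} + (n(n-1) - 4 n - 3) a_n = 0.
Thus a_{n+2} = (-n(n-1) + 4 n + 3) / ((n+1)(n+2)) * a_n.

Check with a_0 = 2, a_1 = -1 (apply the recurrence for n = 0, 1, 2, 3): a_0 = 2, a_1 = -1, a_2 = 3, a_3 = -7/6, a_4 = 9/4, a_5 = -21/40.

a_(n+2) = (-n(n-1) + 4 n + 3) / ((n+1)(n+2)) * a_n; check: a_0 = 2, a_1 = -1, a_2 = 3, a_3 = -7/6, a_4 = 9/4, a_5 = -21/40


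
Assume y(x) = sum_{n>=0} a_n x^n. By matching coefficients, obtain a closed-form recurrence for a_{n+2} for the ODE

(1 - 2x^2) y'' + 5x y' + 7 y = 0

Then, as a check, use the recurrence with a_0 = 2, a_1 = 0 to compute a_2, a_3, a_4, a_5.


Substitute y = sum_n a_n x^n.
(1 - 2 x^2) y'' contributes (n+2)(n+1) a_{n+2} - 2 n(n-1) a_n at x^n.
5 x y'(x) contributes 5 n a_n at x^n.
7 y(x) contributes 7 a_n at x^n.
Matching x^n: (n+2)(n+1) a_{n+2} + (-2 n(n-1) + 5 n + 7) a_n = 0.
Thus a_{n+2} = (2 n(n-1) - 5 n - 7) / ((n+1)(n+2)) * a_n.

Check with a_0 = 2, a_1 = 0 (apply the recurrence for n = 0, 1, 2, 3): a_0 = 2, a_1 = 0, a_2 = -7, a_3 = 0, a_4 = 91/12, a_5 = 0.

a_(n+2) = (2 n(n-1) - 5 n - 7) / ((n+1)(n+2)) * a_n; check: a_0 = 2, a_1 = 0, a_2 = -7, a_3 = 0, a_4 = 91/12, a_5 = 0


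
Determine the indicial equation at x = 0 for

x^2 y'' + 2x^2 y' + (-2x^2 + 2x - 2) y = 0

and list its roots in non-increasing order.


Divide by x^2 to reach normal form y'' + P_1(x) y' + P_2(x) y = 0 with P_1(x) = 2 and P_2(x) = -2 + 2/x - 2/x^2.
x = 0 is a singular point because the y-coefficient -2 + 2/x - 2/x^2 has a pole at x = 0.
It is a regular singular point because x P_1(x) = p(x) = 2x and x^2 P_2(x) = q(x) = -2x^2 + 2x - 2 are polynomials, hence analytic at x = 0.
p(0) = 0,  q(0) = -2.
Indicial equation: r(r-1) + p(0) r + q(0) = 0, i.e. r^2 + (p(0) - 1) r + q(0) = 0, i.e. r^2 - 1 r - 2 = 0.
Discriminant: (-1)^2 - 4(-2) = 9, so r = (1 ± 3)/2.
Solving: r_1 = 2, r_2 = -1.

indicial: r^2 - 1 r - 2 = 0; roots r_1 = 2, r_2 = -1


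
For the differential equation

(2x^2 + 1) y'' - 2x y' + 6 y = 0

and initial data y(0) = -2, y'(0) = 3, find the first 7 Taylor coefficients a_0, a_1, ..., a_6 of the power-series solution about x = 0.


Ansatz: y(x) = sum_{n>=0} a_n x^n, so y'(x) = sum_{n>=1} n a_n x^(n-1) and y''(x) = sum_{n>=2} n(n-1) a_n x^(n-2).
Substitute into P(x) y'' + Q(x) y' + R(x) y = 0 with P(x) = 2x^2 + 1, Q(x) = -2x, R(x) = 6, and match powers of x.
Initial conditions: a_0 = -2, a_1 = 3.
Setting the coefficient of each power of x to zero and solving order by order (substituting the coefficients already found):
  x^0: 2 a_2 + 6 a_0 = 0  ->  2 a_2 = -6 a_0 = 12  ->  a_2 = 6
  x^1: 6 a_3 + 4 a_1 = 0  ->  6 a_3 = -4 a_1 = -12  ->  a_3 = -2
  x^2: 12 a_4 + 6 a_2 = 0  ->  12 a_4 = -6 a_2 = -36  ->  a_4 = -3
  x^3: 20 a_5 + 12 a_3 = 0  ->  20 a_5 = -12 a_3 = 24  ->  a_5 = 6/5
  x^4: 30 a_6 + 22 a_4 = 0  ->  30 a_6 = -22 a_4 = 66  ->  a_6 = 11/5
Truncated series: y(x) = -2 + 3 x + 6 x^2 - 2 x^3 - 3 x^4 + (6/5) x^5 + (11/5) x^6 + O(x^7).

a_0 = -2; a_1 = 3; a_2 = 6; a_3 = -2; a_4 = -3; a_5 = 6/5; a_6 = 11/5


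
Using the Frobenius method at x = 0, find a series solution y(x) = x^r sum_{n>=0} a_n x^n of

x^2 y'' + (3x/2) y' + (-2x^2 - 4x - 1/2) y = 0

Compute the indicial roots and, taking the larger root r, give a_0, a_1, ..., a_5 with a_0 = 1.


Write in Frobenius form y'' + (p(x)/x) y' + (q(x)/x^2) y = 0:
  p(x) = 3/2,  q(x) = -2x^2 - 4x - 1/2.
Indicial equation: r(r-1) + (3/2) r + (-1/2) = 0 -> roots r_1 = 1/2, r_2 = -1.
Take r = r_1 = 1/2. Let y(x) = x^r sum_{n>=0} a_n x^n with a_0 = 1.
Substitute y = x^r sum a_n x^n and match x^{r+n}. The recurrence is
  D(n) a_n - 4 a_{n-1} - 2 a_{n-2} = 0,  where D(n) = (r+n)(r+n-1) + (3/2)(r+n) + (-1/2).
  a_n = [4 a_{n-1} + 2 a_{n-2}] / D(n).
Since the indicial polynomial factors as (r - r_1)(r - r_2), D(n) = (r_1 + n - r_1)(r_1 + n - r_2) = n(n + 3/2).
Evaluating step by step (a_0 = 1):
  n = 1: D(1) = 1(1 + 3/2) = 5/2; numerator = 4(1) = 4; a_1 = (4)/(5/2) = 8/5
  n = 2: D(2) = 2(2 + 3/2) = 7; numerator = 4(8/5) + 2(1) = 42/5; a_2 = (42/5)/(7) = 6/5
  n = 3: D(3) = 3(3 + 3/2) = 27/2; numerator = 4(6/5) + 2(8/5) = 8; a_3 = (8)/(27/2) = 16/27
  n = 4: D(4) = 4(4 + 3/2) = 22; numerator = 4(16/27) + 2(6/5) = 644/135; a_4 = (644/135)/(22) = 322/1485
  n = 5: D(5) = 5(5 + 3/2) = 65/2; numerator = 4(322/1485) + 2(16/27) = 1016/495; a_5 = (1016/495)/(65/2) = 2032/32175

r = 1/2; a_0 = 1; a_1 = 8/5; a_2 = 6/5; a_3 = 16/27; a_4 = 322/1485; a_5 = 2032/32175


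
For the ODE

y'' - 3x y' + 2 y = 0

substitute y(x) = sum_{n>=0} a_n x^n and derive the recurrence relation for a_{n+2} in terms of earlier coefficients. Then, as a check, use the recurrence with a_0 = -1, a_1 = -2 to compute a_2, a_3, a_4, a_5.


Substitute y = sum_n a_n x^n.
y''(x) has coefficient (n+2)(n+1) a_{n+2} at x^n;
-3 x y'(x) has coefficient -3 n a_n at x^n (shift);
2 y(x) has coefficient 2 a_n at x^n.
Matching x^n: (n+2)(n+1) a_{n+2} + (-3n + 2) a_n = 0.
Thus a_{n+2} = (3n - 2) / ((n+1)(n+2)) * a_n.

Check with a_0 = -1, a_1 = -2 (apply the recurrence for n = 0, 1, 2, 3): a_0 = -1, a_1 = -2, a_2 = 1, a_3 = -1/3, a_4 = 1/3, a_5 = -7/60.

a_(n+2) = (3n - 2) / ((n+1)(n+2)) * a_n; check: a_0 = -1, a_1 = -2, a_2 = 1, a_3 = -1/3, a_4 = 1/3, a_5 = -7/60


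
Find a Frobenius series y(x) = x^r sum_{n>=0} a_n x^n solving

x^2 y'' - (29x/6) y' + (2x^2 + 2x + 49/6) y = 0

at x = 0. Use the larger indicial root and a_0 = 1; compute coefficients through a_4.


Write in Frobenius form y'' + (p(x)/x) y' + (q(x)/x^2) y = 0:
  p(x) = -29/6,  q(x) = 2x^2 + 2x + 49/6.
Indicial equation: r(r-1) + (-29/6) r + (49/6) = 0 -> roots r_1 = 7/2, r_2 = 7/3.
Take r = r_1 = 7/2. Let y(x) = x^r sum_{n>=0} a_n x^n with a_0 = 1.
Substitute y = x^r sum a_n x^n and match x^{r+n}. The recurrence is
  D(n) a_n + 2 a_{n-1} + 2 a_{n-2} = 0,  where D(n) = (r+n)(r+n-1) + (-29/6)(r+n) + (49/6).
  a_n = [-2 a_{n-1} - 2 a_{n-2}] / D(n).
Since the indicial polynomial factors as (r - r_1)(r - r_2), D(n) = (r_1 + n - r_1)(r_1 + n - r_2) = n(n + 7/6).
Evaluating step by step (a_0 = 1):
  n = 1: D(1) = 1(1 + 7/6) = 13/6; numerator = -2(1) = -2; a_1 = (-2)/(13/6) = -12/13
  n = 2: D(2) = 2(2 + 7/6) = 19/3; numerator = -2(-12/13) - 2(1) = -2/13; a_2 = (-2/13)/(19/3) = -6/247
  n = 3: D(3) = 3(3 + 7/6) = 25/2; numerator = -2(-6/247) - 2(-12/13) = 36/19; a_3 = (36/19)/(25/2) = 72/475
  n = 4: D(4) = 4(4 + 7/6) = 62/3; numerator = -2(72/475) - 2(-6/247) = -1572/6175; a_4 = (-1572/6175)/(62/3) = -2358/191425

r = 7/2; a_0 = 1; a_1 = -12/13; a_2 = -6/247; a_3 = 72/475; a_4 = -2358/191425


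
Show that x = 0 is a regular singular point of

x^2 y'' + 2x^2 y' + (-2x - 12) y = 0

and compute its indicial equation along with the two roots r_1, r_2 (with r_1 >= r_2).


Divide by x^2 to reach normal form y'' + P_1(x) y' + P_2(x) y = 0 with P_1(x) = 2 and P_2(x) = -2/x - 12/x^2.
x = 0 is a singular point because the y-coefficient -2/x - 12/x^2 has a pole at x = 0.
It is a regular singular point because x P_1(x) = p(x) = 2x and x^2 P_2(x) = q(x) = -2x - 12 are polynomials, hence analytic at x = 0.
p(0) = 0,  q(0) = -12.
Indicial equation: r(r-1) + p(0) r + q(0) = 0, i.e. r^2 + (p(0) - 1) r + q(0) = 0, i.e. r^2 - 1 r - 12 = 0.
Discriminant: (-1)^2 - 4(-12) = 49, so r = (1 ± 7)/2.
Solving: r_1 = 4, r_2 = -3.

indicial: r^2 - 1 r - 12 = 0; roots r_1 = 4, r_2 = -3


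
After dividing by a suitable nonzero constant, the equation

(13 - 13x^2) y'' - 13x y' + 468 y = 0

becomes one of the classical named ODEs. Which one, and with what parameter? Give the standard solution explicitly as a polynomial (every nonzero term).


All three coefficients share the factor 13; dividing through by 13 gives  (1 - x^2) y'' - x y' + 36 y = 0.
This matches the Chebyshev equation (1 - x^2) y'' - x y' + n^2 y = 0 (note the -x y' term, not -2x y') with n^2 = 36, so n = 6; the polynomial solution is T_6(x).
With y = sum_k a_k x^k, matching x^k gives (k+2)(k+1) a_{k+2} = (k^2 - n^2) a_k = (k - 6)(k + 6) a_k. The right side vanishes at k = 6, so the series with the parity of 6 terminates at degree 6.
Standard normalization: leading coefficient of T_n is 2^(n-1), so a_6 = 2^5 = 32. Work downward with a_k = (k+1)(k+2) a_{k+2} / ((k - 6)(k + 6)):
  a_4 = (5)(6)(32) / ((4 - 6)(4 + 6)) = 960/(-20) = -48
  a_2 = (3)(4)(-48) / ((2 - 6)(2 + 6)) = -576/(-32) = 18
  a_0 = (1)(2)(18) / ((0 - 6)(0 + 6)) = 36/(-36) = -1
Hence T_6(x) = 32 x^6 - 48 x^4 + 18 x^2 - 1.

T_6(x); series = 32 x^6 - 48 x^4 + 18 x^2 - 1


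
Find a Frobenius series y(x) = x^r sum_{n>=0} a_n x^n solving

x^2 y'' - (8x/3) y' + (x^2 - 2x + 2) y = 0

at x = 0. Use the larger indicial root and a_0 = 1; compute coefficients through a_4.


Write in Frobenius form y'' + (p(x)/x) y' + (q(x)/x^2) y = 0:
  p(x) = -8/3,  q(x) = x^2 - 2x + 2.
Indicial equation: r(r-1) + (-8/3) r + (2) = 0 -> roots r_1 = 3, r_2 = 2/3.
Take r = r_1 = 3. Let y(x) = x^r sum_{n>=0} a_n x^n with a_0 = 1.
Substitute y = x^r sum a_n x^n and match x^{r+n}. The recurrence is
  D(n) a_n - 2 a_{n-1} + 1 a_{n-2} = 0,  where D(n) = (r+n)(r+n-1) + (-8/3)(r+n) + (2).
  a_n = [2 a_{n-1} - 1 a_{n-2}] / D(n).
Since the indicial polynomial factors as (r - r_1)(r - r_2), D(n) = (r_1 + n - r_1)(r_1 + n - r_2) = n(n + 7/3).
Evaluating step by step (a_0 = 1):
  n = 1: D(1) = 1(1 + 7/3) = 10/3; numerator = 2(1) = 2; a_1 = (2)/(10/3) = 3/5
  n = 2: D(2) = 2(2 + 7/3) = 26/3; numerator = 2(3/5) - 1(1) = 1/5; a_2 = (1/5)/(26/3) = 3/130
  n = 3: D(3) = 3(3 + 7/3) = 16; numerator = 2(3/130) - 1(3/5) = -36/65; a_3 = (-36/65)/(16) = -9/260
  n = 4: D(4) = 4(4 + 7/3) = 76/3; numerator = 2(-9/260) - 1(3/130) = -6/65; a_4 = (-6/65)/(76/3) = -9/2470

r = 3; a_0 = 1; a_1 = 3/5; a_2 = 3/130; a_3 = -9/260; a_4 = -9/2470


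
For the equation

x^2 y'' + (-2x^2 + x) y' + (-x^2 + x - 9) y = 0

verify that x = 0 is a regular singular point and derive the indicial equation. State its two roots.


Divide by x^2 to reach normal form y'' + P_1(x) y' + P_2(x) y = 0 with P_1(x) = -2 + 1/x and P_2(x) = -1 + 1/x - 9/x^2.
x = 0 is a singular point because the y'-coefficient -2 + 1/x has a pole at x = 0 and the y-coefficient -1 + 1/x - 9/x^2 has a pole at x = 0.
It is a regular singular point because x P_1(x) = p(x) = 1 - 2x and x^2 P_2(x) = q(x) = -x^2 + x - 9 are polynomials, hence analytic at x = 0.
p(0) = 1,  q(0) = -9.
Indicial equation: r(r-1) + p(0) r + q(0) = 0, i.e. r^2 + (p(0) - 1) r + q(0) = 0, i.e. r^2 - 9 = 0.
Discriminant: (0)^2 - 4(-9) = 36, so r = (0 ± 6)/2.
Solving: r_1 = 3, r_2 = -3.

indicial: r^2 - 9 = 0; roots r_1 = 3, r_2 = -3


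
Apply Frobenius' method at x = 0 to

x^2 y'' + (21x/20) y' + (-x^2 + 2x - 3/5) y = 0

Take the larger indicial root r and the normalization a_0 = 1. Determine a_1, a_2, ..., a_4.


Write in Frobenius form y'' + (p(x)/x) y' + (q(x)/x^2) y = 0:
  p(x) = 21/20,  q(x) = -x^2 + 2x - 3/5.
Indicial equation: r(r-1) + (21/20) r + (-3/5) = 0 -> roots r_1 = 3/4, r_2 = -4/5.
Take r = r_1 = 3/4. Let y(x) = x^r sum_{n>=0} a_n x^n with a_0 = 1.
Substitute y = x^r sum a_n x^n and match x^{r+n}. The recurrence is
  D(n) a_n + 2 a_{n-1} - 1 a_{n-2} = 0,  where D(n) = (r+n)(r+n-1) + (21/20)(r+n) + (-3/5).
  a_n = [-2 a_{n-1} + 1 a_{n-2}] / D(n).
Since the indicial polynomial factors as (r - r_1)(r - r_2), D(n) = (r_1 + n - r_1)(r_1 + n - r_2) = n(n + 31/20).
Evaluating step by step (a_0 = 1):
  n = 1: D(1) = 1(1 + 31/20) = 51/20; numerator = -2(1) = -2; a_1 = (-2)/(51/20) = -40/51
  n = 2: D(2) = 2(2 + 31/20) = 71/10; numerator = -2(-40/51) + 1(1) = 131/51; a_2 = (131/51)/(71/10) = 1310/3621
  n = 3: D(3) = 3(3 + 31/20) = 273/20; numerator = -2(1310/3621) + 1(-40/51) = -1820/1207; a_3 = (-1820/1207)/(273/20) = -400/3621
  n = 4: D(4) = 4(4 + 31/20) = 111/5; numerator = -2(-400/3621) + 1(1310/3621) = 2110/3621; a_4 = (2110/3621)/(111/5) = 10550/401931

r = 3/4; a_0 = 1; a_1 = -40/51; a_2 = 1310/3621; a_3 = -400/3621; a_4 = 10550/401931


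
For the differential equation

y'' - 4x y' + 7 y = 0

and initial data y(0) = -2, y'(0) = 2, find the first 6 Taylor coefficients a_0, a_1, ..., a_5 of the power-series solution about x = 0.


Ansatz: y(x) = sum_{n>=0} a_n x^n, so y'(x) = sum_{n>=1} n a_n x^(n-1) and y''(x) = sum_{n>=2} n(n-1) a_n x^(n-2).
Substitute into P(x) y'' + Q(x) y' + R(x) y = 0 with P(x) = 1, Q(x) = -4x, R(x) = 7, and match powers of x.
Initial conditions: a_0 = -2, a_1 = 2.
Setting the coefficient of each power of x to zero and solving order by order (substituting the coefficients already found):
  x^0: 2 a_2 + 7 a_0 = 0  ->  2 a_2 = -7 a_0 = 14  ->  a_2 = 7
  x^1: 6 a_3 + 3 a_1 = 0  ->  6 a_3 = -3 a_1 = -6  ->  a_3 = -1
  x^2: 12 a_4 - a_2 = 0  ->  12 a_4 = a_2 = 7  ->  a_4 = 7/12
  x^3: 20 a_5 - 5 a_3 = 0  ->  20 a_5 = 5 a_3 = -5  ->  a_5 = -1/4
Truncated series: y(x) = -2 + 2 x + 7 x^2 - x^3 + (7/12) x^4 - (1/4) x^5 + O(x^6).

a_0 = -2; a_1 = 2; a_2 = 7; a_3 = -1; a_4 = 7/12; a_5 = -1/4


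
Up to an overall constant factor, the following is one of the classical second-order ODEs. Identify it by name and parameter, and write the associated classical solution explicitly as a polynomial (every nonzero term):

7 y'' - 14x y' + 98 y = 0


All three coefficients share the factor 7; dividing through by 7 gives  y'' - 2x y' + 14 y = 0.
This matches the Hermite equation y'' - 2x y' + 2n y = 0 with 2n = 14, so n = 7; the polynomial solution is H_7(x).
With y = sum_k a_k x^k, matching x^k gives (k+2)(k+1) a_{k+2} = 2(k - n) a_k = 2(k - 7) a_k. The right side vanishes at k = 7, so the series with the parity of 7 terminates at degree 7.
Standard normalization: leading coefficient of H_n is 2^n, so a_7 = 2^7 = 128. Work downward with a_k = (k+1)(k+2) a_{k+2} / (2(k - n)):
  a_5 = (6)(7)(128) / (2(5 - 7)) = 5376/(-4) = -1344
  a_3 = (4)(5)(-1344) / (2(3 - 7)) = -26880/(-8) = 3360
  a_1 = (2)(3)(3360) / (2(1 - 7)) = 20160/(-12) = -1680
Hence H_7(x) = 128 x^7 - 1344 x^5 + 3360 x^3 - 1680 x.

H_7(x); series = 128 x^7 - 1344 x^5 + 3360 x^3 - 1680 x


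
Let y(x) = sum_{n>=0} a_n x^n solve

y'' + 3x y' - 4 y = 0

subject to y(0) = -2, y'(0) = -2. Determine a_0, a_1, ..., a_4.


Ansatz: y(x) = sum_{n>=0} a_n x^n, so y'(x) = sum_{n>=1} n a_n x^(n-1) and y''(x) = sum_{n>=2} n(n-1) a_n x^(n-2).
Substitute into P(x) y'' + Q(x) y' + R(x) y = 0 with P(x) = 1, Q(x) = 3x, R(x) = -4, and match powers of x.
Initial conditions: a_0 = -2, a_1 = -2.
Setting the coefficient of each power of x to zero and solving order by order (substituting the coefficients already found):
  x^0: 2 a_2 - 4 a_0 = 0  ->  2 a_2 = 4 a_0 = -8  ->  a_2 = -4
  x^1: 6 a_3 - a_1 = 0  ->  6 a_3 = a_1 = -2  ->  a_3 = -1/3
  x^2: 12 a_4 + 2 a_2 = 0  ->  12 a_4 = -2 a_2 = 8  ->  a_4 = 2/3
Truncated series: y(x) = -2 - 2 x - 4 x^2 - (1/3) x^3 + (2/3) x^4 + O(x^5).

a_0 = -2; a_1 = -2; a_2 = -4; a_3 = -1/3; a_4 = 2/3


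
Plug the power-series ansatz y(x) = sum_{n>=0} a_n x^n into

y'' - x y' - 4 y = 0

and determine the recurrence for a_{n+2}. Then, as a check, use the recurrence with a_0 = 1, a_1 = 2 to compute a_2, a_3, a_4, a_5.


Substitute y = sum_n a_n x^n.
y''(x) has coefficient (n+2)(n+1) a_{n+2} at x^n;
-x y'(x) has coefficient -n a_n at x^n (shift);
-4 y(x) has coefficient -4 a_n at x^n.
Matching x^n: (n+2)(n+1) a_{n+2} + (-n - 4) a_n = 0.
Thus a_{n+2} = (n + 4) / ((n+1)(n+2)) * a_n.

Check with a_0 = 1, a_1 = 2 (apply the recurrence for n = 0, 1, 2, 3): a_0 = 1, a_1 = 2, a_2 = 2, a_3 = 5/3, a_4 = 1, a_5 = 7/12.

a_(n+2) = (n + 4) / ((n+1)(n+2)) * a_n; check: a_0 = 1, a_1 = 2, a_2 = 2, a_3 = 5/3, a_4 = 1, a_5 = 7/12


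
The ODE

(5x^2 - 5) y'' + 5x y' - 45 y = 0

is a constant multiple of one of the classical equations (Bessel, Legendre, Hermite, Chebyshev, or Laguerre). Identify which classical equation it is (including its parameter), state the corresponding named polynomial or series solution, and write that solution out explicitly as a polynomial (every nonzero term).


All three coefficients share the factor -5; dividing through by -5 gives  (1 - x^2) y'' - x y' + 9 y = 0.
This matches the Chebyshev equation (1 - x^2) y'' - x y' + n^2 y = 0 (note the -x y' term, not -2x y') with n^2 = 9, so n = 3; the polynomial solution is T_3(x).
With y = sum_k a_k x^k, matching x^k gives (k+2)(k+1) a_{k+2} = (k^2 - n^2) a_k = (k - 3)(k + 3) a_k. The right side vanishes at k = 3, so the series with the parity of 3 terminates at degree 3.
Standard normalization: leading coefficient of T_n is 2^(n-1), so a_3 = 2^2 = 4. Work downward with a_k = (k+1)(k+2) a_{k+2} / ((k - 3)(k + 3)):
  a_1 = (2)(3)(4) / ((1 - 3)(1 + 3)) = 24/(-8) = -3
Hence T_3(x) = 4 x^3 - 3 x.

T_3(x); series = 4 x^3 - 3 x


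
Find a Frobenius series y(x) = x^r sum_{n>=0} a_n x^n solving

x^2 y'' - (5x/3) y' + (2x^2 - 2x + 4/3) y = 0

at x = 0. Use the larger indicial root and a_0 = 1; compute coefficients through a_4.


Write in Frobenius form y'' + (p(x)/x) y' + (q(x)/x^2) y = 0:
  p(x) = -5/3,  q(x) = 2x^2 - 2x + 4/3.
Indicial equation: r(r-1) + (-5/3) r + (4/3) = 0 -> roots r_1 = 2, r_2 = 2/3.
Take r = r_1 = 2. Let y(x) = x^r sum_{n>=0} a_n x^n with a_0 = 1.
Substitute y = x^r sum a_n x^n and match x^{r+n}. The recurrence is
  D(n) a_n - 2 a_{n-1} + 2 a_{n-2} = 0,  where D(n) = (r+n)(r+n-1) + (-5/3)(r+n) + (4/3).
  a_n = [2 a_{n-1} - 2 a_{n-2}] / D(n).
Since the indicial polynomial factors as (r - r_1)(r - r_2), D(n) = (r_1 + n - r_1)(r_1 + n - r_2) = n(n + 4/3).
Evaluating step by step (a_0 = 1):
  n = 1: D(1) = 1(1 + 4/3) = 7/3; numerator = 2(1) = 2; a_1 = (2)/(7/3) = 6/7
  n = 2: D(2) = 2(2 + 4/3) = 20/3; numerator = 2(6/7) - 2(1) = -2/7; a_2 = (-2/7)/(20/3) = -3/70
  n = 3: D(3) = 3(3 + 4/3) = 13; numerator = 2(-3/70) - 2(6/7) = -9/5; a_3 = (-9/5)/(13) = -9/65
  n = 4: D(4) = 4(4 + 4/3) = 64/3; numerator = 2(-9/65) - 2(-3/70) = -87/455; a_4 = (-87/455)/(64/3) = -261/29120

r = 2; a_0 = 1; a_1 = 6/7; a_2 = -3/70; a_3 = -9/65; a_4 = -261/29120


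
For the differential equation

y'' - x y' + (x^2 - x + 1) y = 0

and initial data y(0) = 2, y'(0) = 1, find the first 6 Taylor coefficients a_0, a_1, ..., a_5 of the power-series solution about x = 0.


Ansatz: y(x) = sum_{n>=0} a_n x^n, so y'(x) = sum_{n>=1} n a_n x^(n-1) and y''(x) = sum_{n>=2} n(n-1) a_n x^(n-2).
Substitute into P(x) y'' + Q(x) y' + R(x) y = 0 with P(x) = 1, Q(x) = -x, R(x) = x^2 - x + 1, and match powers of x.
Initial conditions: a_0 = 2, a_1 = 1.
Setting the coefficient of each power of x to zero and solving order by order (substituting the coefficients already found):
  x^0: 2 a_2 + a_0 = 0  ->  2 a_2 = -a_0 = -2  ->  a_2 = -1
  x^1: 6 a_3 - a_0 = 0  ->  6 a_3 = a_0 = 2  ->  a_3 = 1/3
  x^2: 12 a_4 - a_2 - a_1 + a_0 = 0  ->  12 a_4 = a_2 + a_1 - a_0 = -2  ->  a_4 = -1/6
  x^3: 20 a_5 - 2 a_3 - a_2 + a_1 = 0  ->  20 a_5 = 2 a_3 + a_2 - a_1 = -4/3  ->  a_5 = -1/15
Truncated series: y(x) = 2 + x - x^2 + (1/3) x^3 - (1/6) x^4 - (1/15) x^5 + O(x^6).

a_0 = 2; a_1 = 1; a_2 = -1; a_3 = 1/3; a_4 = -1/6; a_5 = -1/15


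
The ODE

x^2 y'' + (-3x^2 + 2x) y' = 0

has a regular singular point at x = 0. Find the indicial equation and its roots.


Divide by x^2 to reach normal form y'' + P_1(x) y' + P_2(x) y = 0 with P_1(x) = -3 + 2/x and P_2(x) = 0.
x = 0 is a singular point because the y'-coefficient -3 + 2/x has a pole at x = 0.
It is a regular singular point because x P_1(x) = p(x) = 2 - 3x and x^2 P_2(x) = q(x) = 0 are polynomials, hence analytic at x = 0.
p(0) = 2,  q(0) = 0.
Indicial equation: r(r-1) + p(0) r + q(0) = 0, i.e. r^2 + (p(0) - 1) r + q(0) = 0, i.e. r^2 + 1 r = 0.
Discriminant: (1)^2 - 4(0) = 1, so r = (-1 ± 1)/2.
Solving: r_1 = 0, r_2 = -1.

indicial: r^2 + 1 r = 0; roots r_1 = 0, r_2 = -1


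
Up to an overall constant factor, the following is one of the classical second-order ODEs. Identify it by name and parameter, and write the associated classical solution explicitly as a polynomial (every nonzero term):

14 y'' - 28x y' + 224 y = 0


All three coefficients share the factor 14; dividing through by 14 gives  y'' - 2x y' + 16 y = 0.
This matches the Hermite equation y'' - 2x y' + 2n y = 0 with 2n = 16, so n = 8; the polynomial solution is H_8(x).
With y = sum_k a_k x^k, matching x^k gives (k+2)(k+1) a_{k+2} = 2(k - n) a_k = 2(k - 8) a_k. The right side vanishes at k = 8, so the series with the parity of 8 terminates at degree 8.
Standard normalization: leading coefficient of H_n is 2^n, so a_8 = 2^8 = 256. Work downward with a_k = (k+1)(k+2) a_{k+2} / (2(k - n)):
  a_6 = (7)(8)(256) / (2(6 - 8)) = 14336/(-4) = -3584
  a_4 = (5)(6)(-3584) / (2(4 - 8)) = -107520/(-8) = 13440
  a_2 = (3)(4)(13440) / (2(2 - 8)) = 161280/(-12) = -13440
  a_0 = (1)(2)(-13440) / (2(0 - 8)) = -26880/(-16) = 1680
Hence H_8(x) = 256 x^8 - 3584 x^6 + 13440 x^4 - 13440 x^2 + 1680.

H_8(x); series = 256 x^8 - 3584 x^6 + 13440 x^4 - 13440 x^2 + 1680


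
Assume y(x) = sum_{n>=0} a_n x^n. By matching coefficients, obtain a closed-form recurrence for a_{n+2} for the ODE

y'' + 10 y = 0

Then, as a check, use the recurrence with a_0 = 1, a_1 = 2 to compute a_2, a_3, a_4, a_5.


Substitute y = sum_n a_n x^n into y'' + (const) y = 0.
y''(x) = sum_{n>=0} (n+2)(n+1) a_{n+2} x^n.
The ODE becomes sum_n [(n+2)(n+1) a_{n+2} + 10 a_n] x^n = 0.
Setting each coefficient to zero gives the recurrence:
  (n+2)(n+1) a_{n+2} + 10 a_n = 0,
  a_{n+2} = -10 / ((n+1)(n+2)) a_n.

Check with a_0 = 1, a_1 = 2 (apply the recurrence for n = 0, 1, 2, 3): a_0 = 1, a_1 = 2, a_2 = -5, a_3 = -10/3, a_4 = 25/6, a_5 = 5/3.

a_{n+2} = -10/((n+1)(n+2)) * a_n; check: a_0 = 1, a_1 = 2, a_2 = -5, a_3 = -10/3, a_4 = 25/6, a_5 = 5/3


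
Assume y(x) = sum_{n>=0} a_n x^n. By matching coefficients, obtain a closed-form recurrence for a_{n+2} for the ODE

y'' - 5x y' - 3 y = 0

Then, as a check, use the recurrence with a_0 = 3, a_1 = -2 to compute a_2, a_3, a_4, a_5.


Substitute y = sum_n a_n x^n.
y''(x) has coefficient (n+2)(n+1) a_{n+2} at x^n;
-5 x y'(x) has coefficient -5 n a_n at x^n (shift);
-3 y(x) has coefficient -3 a_n at x^n.
Matching x^n: (n+2)(n+1) a_{n+2} + (-5n - 3) a_n = 0.
Thus a_{n+2} = (5n + 3) / ((n+1)(n+2)) * a_n.

Check with a_0 = 3, a_1 = -2 (apply the recurrence for n = 0, 1, 2, 3): a_0 = 3, a_1 = -2, a_2 = 9/2, a_3 = -8/3, a_4 = 39/8, a_5 = -12/5.

a_(n+2) = (5n + 3) / ((n+1)(n+2)) * a_n; check: a_0 = 3, a_1 = -2, a_2 = 9/2, a_3 = -8/3, a_4 = 39/8, a_5 = -12/5


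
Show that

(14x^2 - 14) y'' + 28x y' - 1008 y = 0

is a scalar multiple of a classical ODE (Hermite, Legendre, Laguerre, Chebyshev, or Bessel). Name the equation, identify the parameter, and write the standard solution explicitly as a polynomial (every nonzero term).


All three coefficients share the factor -14; dividing through by -14 gives  (1 - x^2) y'' - 2x y' + 72 y = 0.
This matches the Legendre equation (1 - x^2) y'' - 2x y' + n(n+1) y = 0 (note the -2x y' term) with n(n+1) = 72, so n = 8; the polynomial solution is P_8(x).
With y = sum_k a_k x^k, matching x^k gives (k+2)(k+1) a_{k+2} = [k(k+1) - n(n+1)] a_k = (k - 8)(k + 9) a_k. The right side vanishes at k = 8, so the series with the parity of 8 terminates at degree 8.
Standard normalization (P_n(1) = 1): leading coefficient (2n)!/(2^n (n!)^2) = 20922789888000/(256*1625702400) = 6435/128, so a_8 = 6435/128. Work downward with a_k = (k+1)(k+2) a_{k+2} / ((k - 8)(k + 9)):
  a_6 = (7)(8)(6435/128) / ((6 - 8)(6 + 9)) = (45045/16)/(-30) = -3003/32
  a_4 = (5)(6)(-3003/32) / ((4 - 8)(4 + 9)) = (-45045/16)/(-52) = 3465/64
  a_2 = (3)(4)(3465/64) / ((2 - 8)(2 + 9)) = (10395/16)/(-66) = -315/32
  a_0 = (1)(2)(-315/32) / ((0 - 8)(0 + 9)) = (-315/16)/(-72) = 35/128
Hence P_8(x) = 6435 x^8/128 - 3003 x^6/32 + 3465 x^4/64 - 315 x^2/32 + 35/128.

P_8(x); series = 6435 x^8/128 - 3003 x^6/32 + 3465 x^4/64 - 315 x^2/32 + 35/128
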